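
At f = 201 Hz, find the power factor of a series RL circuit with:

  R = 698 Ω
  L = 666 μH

Step 1 — Angular frequency: ω = 2π·f = 2π·201 = 1263 rad/s.
Step 2 — Component impedances:
  R: Z = R = 698 Ω
  L: Z = jωL = j·1263·0.000666 = 0 + j0.8411 Ω
Step 3 — Series combination: Z_total = R + L = 698 + j0.8411 Ω = 698∠0.1° Ω.
Step 4 — Power factor: PF = cos(φ) = Re(Z)/|Z| = 698/698 = 1.
Step 5 — Type: Im(Z) = 0.8411 ⇒ lagging (phase φ = 0.1°).

PF = 1 (lagging, φ = 0.1°)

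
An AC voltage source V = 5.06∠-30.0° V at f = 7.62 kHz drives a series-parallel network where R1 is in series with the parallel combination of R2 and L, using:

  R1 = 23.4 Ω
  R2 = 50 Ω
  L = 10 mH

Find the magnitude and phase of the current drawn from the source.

Step 1 — Angular frequency: ω = 2π·f = 2π·7620 = 4.788e+04 rad/s.
Step 2 — Component impedances:
  R1: Z = R = 23.4 Ω
  R2: Z = R = 50 Ω
  L: Z = jωL = j·4.788e+04·0.01 = 0 + j478.8 Ω
Step 3 — Parallel branch: R2 || L = 1/(1/R2 + 1/L) = 49.46 + j5.165 Ω.
Step 4 — Series with R1: Z_total = R1 + (R2 || L) = 72.86 + j5.165 Ω = 73.04∠4.1° Ω.
Step 5 — Source phasor: V = 5.06∠-30.0° V = 4.382 - j2.53 V.
Step 6 — Ohm's law: I = V / Z_total = (4.382 - j2.53) / (72.86 + j5.165) = 0.05739 - j0.03879 A.
Step 7 — Convert to polar: |I| = 0.06927 A, ∠I = -34.1°.

I = 0.06927∠-34.1° A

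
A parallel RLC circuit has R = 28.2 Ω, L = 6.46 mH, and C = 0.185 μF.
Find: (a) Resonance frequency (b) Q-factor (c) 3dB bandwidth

Step 1 — Resonance: ω₀ = 1/√(LC) = 1/√(0.00646·1.85e-07) = 2.893e+04 rad/s.
Step 2 — f₀ = ω₀/(2π) = 4604 Hz.
Step 3 — Parallel Q: Q = R/(ω₀L) = 28.2/(2.893e+04·0.00646) = 0.1509.
Step 4 — Bandwidth: Δω = ω₀/Q = 1.917e+05 rad/s; BW = Δω/(2π) = 3.051e+04 Hz.

(a) f₀ = 4604 Hz  (b) Q = 0.1509  (c) BW = 3.051e+04 Hz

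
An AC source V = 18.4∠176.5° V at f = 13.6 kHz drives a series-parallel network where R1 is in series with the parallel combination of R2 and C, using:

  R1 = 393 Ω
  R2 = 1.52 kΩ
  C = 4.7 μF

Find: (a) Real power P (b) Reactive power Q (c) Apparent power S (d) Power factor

Step 1 — Angular frequency: ω = 2π·f = 2π·1.36e+04 = 8.545e+04 rad/s.
Step 2 — Component impedances:
  R1: Z = R = 393 Ω
  R2: Z = R = 1520 Ω
  C: Z = 1/(jωC) = -j/(ω·C) = 0 - j2.49 Ω
Step 3 — Parallel branch: R2 || C = 1/(1/R2 + 1/C) = 0.004079 - j2.49 Ω.
Step 4 — Series with R1: Z_total = R1 + (R2 || C) = 393 - j2.49 Ω = 393∠-0.4° Ω.
Step 5 — Source phasor: V = 18.4∠176.5° V = -18.37 + j1.123 V.
Step 6 — Current: I = V / Z = -0.04675 + j0.002562 A = 0.04682∠176.9° A.
Step 7 — Complex power: S = V·I* = 0.8614 - j0.005458 VA.
Step 8 — Real power: P = Re(S) = 0.8614 W.
Step 9 — Reactive power: Q = Im(S) = -0.005458 VAR.
Step 10 — Apparent power: |S| = 0.8614 VA.
Step 11 — Power factor: PF = P/|S| = 1 (leading).

(a) P = 0.8614 W  (b) Q = -0.005458 VAR  (c) S = 0.8614 VA  (d) PF = 1 (leading)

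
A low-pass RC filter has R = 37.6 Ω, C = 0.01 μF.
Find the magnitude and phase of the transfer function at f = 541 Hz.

Step 1 — Angular frequency: ω = 2π·541 = 3399 rad/s.
Step 2 — Transfer function: H(jω) = 1/(1 + jωRC).
Step 3 — Denominator: 1 + jωRC = 1 + j·3399·37.6·1e-08 = 1 + j0.001278.
Step 4 — H = 1 - j0.001278.
Step 5 — Magnitude: |H| = 1 (-0.0 dB); phase: φ = -0.1°.

|H| = 1 (-0.0 dB), φ = -0.1°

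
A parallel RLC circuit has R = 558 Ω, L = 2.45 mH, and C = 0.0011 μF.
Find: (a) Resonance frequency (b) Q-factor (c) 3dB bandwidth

Step 1 — Resonance: ω₀ = 1/√(LC) = 1/√(0.00245·1.1e-09) = 6.091e+05 rad/s.
Step 2 — f₀ = ω₀/(2π) = 9.695e+04 Hz.
Step 3 — Parallel Q: Q = R/(ω₀L) = 558/(6.091e+05·0.00245) = 0.3739.
Step 4 — Bandwidth: Δω = ω₀/Q = 1.629e+06 rad/s; BW = Δω/(2π) = 2.593e+05 Hz.

(a) f₀ = 9.695e+04 Hz  (b) Q = 0.3739  (c) BW = 2.593e+05 Hz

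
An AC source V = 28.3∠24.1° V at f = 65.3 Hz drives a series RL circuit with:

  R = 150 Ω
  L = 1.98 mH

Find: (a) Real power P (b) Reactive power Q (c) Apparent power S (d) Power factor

Step 1 — Angular frequency: ω = 2π·f = 2π·65.3 = 410.3 rad/s.
Step 2 — Component impedances:
  R: Z = R = 150 Ω
  L: Z = jωL = j·410.3·0.00198 = 0 + j0.8124 Ω
Step 3 — Series combination: Z_total = R + L = 150 + j0.8124 Ω = 150∠0.3° Ω.
Step 4 — Source phasor: V = 28.3∠24.1° V = 25.83 + j11.56 V.
Step 5 — Current: I = V / Z = 0.1726 + j0.0761 A = 0.1887∠23.8° A.
Step 6 — Complex power: S = V·I* = 5.339 + j0.02892 VA.
Step 7 — Real power: P = Re(S) = 5.339 W.
Step 8 — Reactive power: Q = Im(S) = 0.02892 VAR.
Step 9 — Apparent power: |S| = 5.339 VA.
Step 10 — Power factor: PF = P/|S| = 1 (lagging).

(a) P = 5.339 W  (b) Q = 0.02892 VAR  (c) S = 5.339 VA  (d) PF = 1 (lagging)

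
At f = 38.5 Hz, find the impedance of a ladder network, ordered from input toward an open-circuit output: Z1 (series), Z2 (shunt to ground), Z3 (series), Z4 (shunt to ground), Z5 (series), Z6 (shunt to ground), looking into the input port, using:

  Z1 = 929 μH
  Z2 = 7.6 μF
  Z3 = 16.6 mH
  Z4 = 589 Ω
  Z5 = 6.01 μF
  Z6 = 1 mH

Step 1 — Angular frequency: ω = 2π·f = 2π·38.5 = 241.9 rad/s.
Step 2 — Component impedances:
  Z1: Z = jωL = j·241.9·0.000929 = 0 + j0.2247 Ω
  Z2: Z = 1/(jωC) = -j/(ω·C) = 0 - j543.9 Ω
  Z3: Z = jωL = j·241.9·0.0166 = 0 + j4.016 Ω
  Z4: Z = R = 589 Ω
  Z5: Z = 1/(jωC) = -j/(ω·C) = 0 - j687.8 Ω
  Z6: Z = jωL = j·241.9·0.001 = 0 + j0.2419 Ω
Step 3 — Ladder network (open output): work backward from the far end, alternating series and parallel combinations. Z_in = 124.7 - j238.6 Ω = 269.3∠-62.4° Ω.

Z = 124.7 - j238.6 Ω = 269.3∠-62.4° Ω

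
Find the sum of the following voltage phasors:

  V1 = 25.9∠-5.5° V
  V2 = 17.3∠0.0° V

Step 1 — Convert each phasor to rectangular form:
  V1 = 25.9·(cos(-5.5°) + j·sin(-5.5°)) = 25.78 - j2.482 V
  V2 = 17.3·(cos(0.0°) + j·sin(0.0°)) = 17.3 V
Step 2 — Sum components: V_total = 43.08 - j2.482 V.
Step 3 — Convert to polar: |V_total| = 43.15 V, ∠V_total = -3.3°.

V_total = 43.15∠-3.3° V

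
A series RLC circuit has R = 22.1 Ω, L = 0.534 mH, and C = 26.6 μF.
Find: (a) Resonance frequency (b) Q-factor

Step 1 — Resonance condition Im(Z)=0 gives ω₀ = 1/√(LC).
Step 2 — ω₀ = 1/√(0.000534·2.66e-05) = 8391 rad/s.
Step 3 — f₀ = ω₀/(2π) = 1335 Hz.
Step 4 — Series Q: Q = ω₀L/R = 8391·0.000534/22.1 = 0.2027.

(a) f₀ = 1335 Hz  (b) Q = 0.2027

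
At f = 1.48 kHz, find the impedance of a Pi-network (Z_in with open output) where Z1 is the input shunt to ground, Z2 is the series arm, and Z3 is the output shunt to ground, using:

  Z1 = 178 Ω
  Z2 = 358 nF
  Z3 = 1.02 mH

Step 1 — Angular frequency: ω = 2π·f = 2π·1480 = 9299 rad/s.
Step 2 — Component impedances:
  Z1: Z = R = 178 Ω
  Z2: Z = 1/(jωC) = -j/(ω·C) = 0 - j300.4 Ω
  Z3: Z = jωL = j·9299·0.00102 = 0 + j9.485 Ω
Step 3 — With open output, the series arm Z2 and the output shunt Z3 appear in series to ground: Z2 + Z3 = 0 - j290.9 Ω.
Step 4 — Parallel with input shunt Z1: Z_in = Z1 || (Z2 + Z3) = 129.5 - j79.25 Ω = 151.8∠-31.5° Ω.

Z = 129.5 - j79.25 Ω = 151.8∠-31.5° Ω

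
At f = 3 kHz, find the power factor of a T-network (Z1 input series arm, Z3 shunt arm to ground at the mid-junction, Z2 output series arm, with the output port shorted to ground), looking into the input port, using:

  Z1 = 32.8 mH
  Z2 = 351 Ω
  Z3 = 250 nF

Step 1 — Angular frequency: ω = 2π·f = 2π·3000 = 1.885e+04 rad/s.
Step 2 — Component impedances:
  Z1: Z = jωL = j·1.885e+04·0.0328 = 0 + j618.3 Ω
  Z2: Z = R = 351 Ω
  Z3: Z = 1/(jωC) = -j/(ω·C) = 0 - j212.2 Ω
Step 3 — With the output port shorted to ground, the output series arm Z2 runs from the junction to ground; the shunt arm Z3 also runs from the junction to ground. They appear in parallel: Z3 || Z2 = 93.95 - j155.4 Ω.
Step 4 — Series with input arm Z1: Z_in = Z1 + (Z3 || Z2) = 93.95 + j462.9 Ω = 472.3∠78.5° Ω.
Step 5 — Power factor: PF = cos(φ) = Re(Z)/|Z| = 93.95/472.3 = 0.1989.
Step 6 — Type: Im(Z) = 462.9 ⇒ lagging (phase φ = 78.5°).

PF = 0.1989 (lagging, φ = 78.5°)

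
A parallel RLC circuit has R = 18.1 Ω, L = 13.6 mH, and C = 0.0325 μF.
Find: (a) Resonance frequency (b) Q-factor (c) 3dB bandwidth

Step 1 — Resonance: ω₀ = 1/√(LC) = 1/√(0.0136·3.25e-08) = 4.757e+04 rad/s.
Step 2 — f₀ = ω₀/(2π) = 7570 Hz.
Step 3 — Parallel Q: Q = R/(ω₀L) = 18.1/(4.757e+04·0.0136) = 0.02798.
Step 4 — Bandwidth: Δω = ω₀/Q = 1.7e+06 rad/s; BW = Δω/(2π) = 2.706e+05 Hz.

(a) f₀ = 7570 Hz  (b) Q = 0.02798  (c) BW = 2.706e+05 Hz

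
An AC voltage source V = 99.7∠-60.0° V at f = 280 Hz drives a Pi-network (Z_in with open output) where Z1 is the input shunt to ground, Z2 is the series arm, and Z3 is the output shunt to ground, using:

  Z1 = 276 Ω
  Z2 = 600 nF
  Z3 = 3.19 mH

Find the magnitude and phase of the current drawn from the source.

Step 1 — Angular frequency: ω = 2π·f = 2π·280 = 1759 rad/s.
Step 2 — Component impedances:
  Z1: Z = R = 276 Ω
  Z2: Z = 1/(jωC) = -j/(ω·C) = 0 - j947.4 Ω
  Z3: Z = jωL = j·1759·0.00319 = 0 + j5.612 Ω
Step 3 — With open output, the series arm Z2 and the output shunt Z3 appear in series to ground: Z2 + Z3 = 0 - j941.7 Ω.
Step 4 — Parallel with input shunt Z1: Z_in = Z1 || (Z2 + Z3) = 254.2 - j74.49 Ω = 264.9∠-16.3° Ω.
Step 5 — Source phasor: V = 99.7∠-60.0° V = 49.85 - j86.34 V.
Step 6 — Ohm's law: I = V / Z_total = (49.85 - j86.34) / (254.2 - j74.49) = 0.2723 - j0.2599 A.
Step 7 — Convert to polar: |I| = 0.3764 A, ∠I = -43.7°.

I = 0.3764∠-43.7° A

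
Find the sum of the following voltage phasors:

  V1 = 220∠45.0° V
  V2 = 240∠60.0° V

Step 1 — Convert each phasor to rectangular form:
  V1 = 220·(cos(45.0°) + j·sin(45.0°)) = 155.6 + j155.6 V
  V2 = 240·(cos(60.0°) + j·sin(60.0°)) = 120 + j207.8 V
Step 2 — Sum components: V_total = 275.6 + j363.4 V.
Step 3 — Convert to polar: |V_total| = 456.1 V, ∠V_total = 52.8°.

V_total = 456.1∠52.8° V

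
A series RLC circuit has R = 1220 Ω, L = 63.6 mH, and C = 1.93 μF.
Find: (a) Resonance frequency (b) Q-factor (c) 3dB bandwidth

Step 1 — Resonance: ω₀ = 1/√(LC) = 1/√(0.0636·1.93e-06) = 2854 rad/s.
Step 2 — f₀ = ω₀/(2π) = 454.3 Hz.
Step 3 — Series Q: Q = ω₀L/R = 2854·0.0636/1220 = 0.1488.
Step 4 — Bandwidth: Δω = ω₀/Q = 1.918e+04 rad/s; BW = Δω/(2π) = 3053 Hz.

(a) f₀ = 454.3 Hz  (b) Q = 0.1488  (c) BW = 3053 Hz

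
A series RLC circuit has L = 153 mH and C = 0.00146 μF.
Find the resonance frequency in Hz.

Step 1 — Resonance condition Im(Z)=0 gives ω₀ = 1/√(LC).
Step 2 — ω₀ = 1/√(0.153·1.46e-09) = 6.691e+04 rad/s.
Step 3 — f₀ = ω₀/(2π) = 1.065e+04 Hz.

f₀ = 1.065e+04 Hz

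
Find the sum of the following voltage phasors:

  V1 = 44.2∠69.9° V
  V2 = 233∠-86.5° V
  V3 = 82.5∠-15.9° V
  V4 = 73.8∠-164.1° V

Step 1 — Convert each phasor to rectangular form:
  V1 = 44.2·(cos(69.9°) + j·sin(69.9°)) = 15.19 + j41.51 V
  V2 = 233·(cos(-86.5°) + j·sin(-86.5°)) = 14.22 - j232.6 V
  V3 = 82.5·(cos(-15.9°) + j·sin(-15.9°)) = 79.34 - j22.6 V
  V4 = 73.8·(cos(-164.1°) + j·sin(-164.1°)) = -70.98 - j20.22 V
Step 2 — Sum components: V_total = 37.78 - j233.9 V.
Step 3 — Convert to polar: |V_total| = 236.9 V, ∠V_total = -80.8°.

V_total = 236.9∠-80.8° V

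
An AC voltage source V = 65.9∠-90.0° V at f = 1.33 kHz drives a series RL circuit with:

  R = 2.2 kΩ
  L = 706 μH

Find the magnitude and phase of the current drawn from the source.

Step 1 — Angular frequency: ω = 2π·f = 2π·1330 = 8357 rad/s.
Step 2 — Component impedances:
  R: Z = R = 2200 Ω
  L: Z = jωL = j·8357·0.000706 = 0 + j5.9 Ω
Step 3 — Series combination: Z_total = R + L = 2200 + j5.9 Ω = 2200∠0.2° Ω.
Step 4 — Source phasor: V = 65.9∠-90.0° V = 0 - j65.9 V.
Step 5 — Ohm's law: I = V / Z_total = (0 - j65.9) / (2200 + j5.9) = -8.033e-05 - j0.02995 A.
Step 6 — Convert to polar: |I| = 0.02995 A, ∠I = -90.2°.

I = 0.02995∠-90.2° A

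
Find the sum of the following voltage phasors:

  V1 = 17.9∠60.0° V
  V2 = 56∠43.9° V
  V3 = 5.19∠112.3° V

Step 1 — Convert each phasor to rectangular form:
  V1 = 17.9·(cos(60.0°) + j·sin(60.0°)) = 8.95 + j15.5 V
  V2 = 56·(cos(43.9°) + j·sin(43.9°)) = 40.35 + j38.83 V
  V3 = 5.19·(cos(112.3°) + j·sin(112.3°)) = -1.969 + j4.802 V
Step 2 — Sum components: V_total = 47.33 + j59.13 V.
Step 3 — Convert to polar: |V_total| = 75.74 V, ∠V_total = 51.3°.

V_total = 75.74∠51.3° V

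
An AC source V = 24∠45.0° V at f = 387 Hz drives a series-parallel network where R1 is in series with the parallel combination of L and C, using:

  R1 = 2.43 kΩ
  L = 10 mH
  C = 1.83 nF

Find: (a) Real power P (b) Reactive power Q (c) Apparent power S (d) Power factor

Step 1 — Angular frequency: ω = 2π·f = 2π·387 = 2432 rad/s.
Step 2 — Component impedances:
  R1: Z = R = 2430 Ω
  L: Z = jωL = j·2432·0.01 = 0 + j24.32 Ω
  C: Z = 1/(jωC) = -j/(ω·C) = 0 - j2.247e+05 Ω
Step 3 — Parallel branch: L || C = 1/(1/L + 1/C) = 0 + j24.32 Ω.
Step 4 — Series with R1: Z_total = R1 + (L || C) = 2430 + j24.32 Ω = 2430∠0.6° Ω.
Step 5 — Source phasor: V = 24∠45.0° V = 16.97 + j16.97 V.
Step 6 — Current: I = V / Z = 0.007053 + j0.006913 A = 0.009876∠44.4° A.
Step 7 — Complex power: S = V·I* = 0.237 + j0.002372 VA.
Step 8 — Real power: P = Re(S) = 0.237 W.
Step 9 — Reactive power: Q = Im(S) = 0.002372 VAR.
Step 10 — Apparent power: |S| = 0.237 VA.
Step 11 — Power factor: PF = P/|S| = 0.9999 (lagging).

(a) P = 0.237 W  (b) Q = 0.002372 VAR  (c) S = 0.237 VA  (d) PF = 0.9999 (lagging)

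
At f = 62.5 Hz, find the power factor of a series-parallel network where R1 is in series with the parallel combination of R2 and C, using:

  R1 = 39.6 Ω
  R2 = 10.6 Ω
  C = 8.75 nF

Step 1 — Angular frequency: ω = 2π·f = 2π·62.5 = 392.7 rad/s.
Step 2 — Component impedances:
  R1: Z = R = 39.6 Ω
  R2: Z = R = 10.6 Ω
  C: Z = 1/(jωC) = -j/(ω·C) = 0 - j2.91e+05 Ω
Step 3 — Parallel branch: R2 || C = 1/(1/R2 + 1/C) = 10.6 - j0.0003861 Ω.
Step 4 — Series with R1: Z_total = R1 + (R2 || C) = 50.2 - j0.0003861 Ω = 50.2∠-0.0° Ω.
Step 5 — Power factor: PF = cos(φ) = Re(Z)/|Z| = 50.2/50.2 = 1.
Step 6 — Type: Im(Z) = -0.0003861 ⇒ leading (phase φ = -0.0°).

PF = 1 (leading, φ = -0.0°)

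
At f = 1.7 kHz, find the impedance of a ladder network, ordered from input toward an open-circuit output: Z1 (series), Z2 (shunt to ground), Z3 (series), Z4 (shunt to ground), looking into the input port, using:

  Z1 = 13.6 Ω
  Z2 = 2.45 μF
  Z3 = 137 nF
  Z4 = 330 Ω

Step 1 — Angular frequency: ω = 2π·f = 2π·1700 = 1.068e+04 rad/s.
Step 2 — Component impedances:
  Z1: Z = R = 13.6 Ω
  Z2: Z = 1/(jωC) = -j/(ω·C) = 0 - j38.21 Ω
  Z3: Z = 1/(jωC) = -j/(ω·C) = 0 - j683.4 Ω
  Z4: Z = R = 330 Ω
Step 3 — Ladder network (open output): work backward from the far end, alternating series and parallel combinations. Z_in = 14.37 - j36.54 Ω = 39.26∠-68.5° Ω.

Z = 14.37 - j36.54 Ω = 39.26∠-68.5° Ω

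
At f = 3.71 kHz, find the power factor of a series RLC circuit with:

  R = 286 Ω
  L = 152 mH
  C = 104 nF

Step 1 — Angular frequency: ω = 2π·f = 2π·3710 = 2.331e+04 rad/s.
Step 2 — Component impedances:
  R: Z = R = 286 Ω
  L: Z = jωL = j·2.331e+04·0.152 = 0 + j3543 Ω
  C: Z = 1/(jωC) = -j/(ω·C) = 0 - j412.5 Ω
Step 3 — Series combination: Z_total = R + L + C = 286 + j3131 Ω = 3144∠84.8° Ω.
Step 4 — Power factor: PF = cos(φ) = Re(Z)/|Z| = 286/3144 = 0.09097.
Step 5 — Type: Im(Z) = 3131 ⇒ lagging (phase φ = 84.8°).

PF = 0.09097 (lagging, φ = 84.8°)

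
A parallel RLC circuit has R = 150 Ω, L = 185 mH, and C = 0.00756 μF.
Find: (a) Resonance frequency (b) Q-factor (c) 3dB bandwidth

Step 1 — Resonance: ω₀ = 1/√(LC) = 1/√(0.185·7.56e-09) = 2.674e+04 rad/s.
Step 2 — f₀ = ω₀/(2π) = 4256 Hz.
Step 3 — Parallel Q: Q = R/(ω₀L) = 150/(2.674e+04·0.185) = 0.03032.
Step 4 — Bandwidth: Δω = ω₀/Q = 8.818e+05 rad/s; BW = Δω/(2π) = 1.403e+05 Hz.

(a) f₀ = 4256 Hz  (b) Q = 0.03032  (c) BW = 1.403e+05 Hz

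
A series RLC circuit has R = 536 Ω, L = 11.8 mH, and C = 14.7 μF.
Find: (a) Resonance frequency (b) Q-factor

Step 1 — Resonance condition Im(Z)=0 gives ω₀ = 1/√(LC).
Step 2 — ω₀ = 1/√(0.0118·1.47e-05) = 2401 rad/s.
Step 3 — f₀ = ω₀/(2π) = 382.1 Hz.
Step 4 — Series Q: Q = ω₀L/R = 2401·0.0118/536 = 0.05286.

(a) f₀ = 382.1 Hz  (b) Q = 0.05286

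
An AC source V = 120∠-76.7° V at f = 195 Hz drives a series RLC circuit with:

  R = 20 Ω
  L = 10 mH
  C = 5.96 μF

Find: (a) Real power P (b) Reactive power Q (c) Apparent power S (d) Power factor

Step 1 — Angular frequency: ω = 2π·f = 2π·195 = 1225 rad/s.
Step 2 — Component impedances:
  R: Z = R = 20 Ω
  L: Z = jωL = j·1225·0.01 = 0 + j12.25 Ω
  C: Z = 1/(jωC) = -j/(ω·C) = 0 - j136.9 Ω
Step 3 — Series combination: Z_total = R + L + C = 20 - j124.7 Ω = 126.3∠-80.9° Ω.
Step 4 — Source phasor: V = 120∠-76.7° V = 27.61 - j116.8 V.
Step 5 — Current: I = V / Z = 0.9477 + j0.06939 A = 0.9502∠4.2° A.
Step 6 — Complex power: S = V·I* = 18.06 - j112.6 VA.
Step 7 — Real power: P = Re(S) = 18.06 W.
Step 8 — Reactive power: Q = Im(S) = -112.6 VAR.
Step 9 — Apparent power: |S| = 114 VA.
Step 10 — Power factor: PF = P/|S| = 0.1584 (leading).

(a) P = 18.06 W  (b) Q = -112.6 VAR  (c) S = 114 VA  (d) PF = 0.1584 (leading)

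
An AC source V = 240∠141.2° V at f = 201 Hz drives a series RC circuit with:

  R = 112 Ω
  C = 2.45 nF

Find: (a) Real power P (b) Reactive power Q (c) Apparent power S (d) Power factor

Step 1 — Angular frequency: ω = 2π·f = 2π·201 = 1263 rad/s.
Step 2 — Component impedances:
  R: Z = R = 112 Ω
  C: Z = 1/(jωC) = -j/(ω·C) = 0 - j3.232e+05 Ω
Step 3 — Series combination: Z_total = R + C = 112 - j3.232e+05 Ω = 3.232e+05∠-90.0° Ω.
Step 4 — Source phasor: V = 240∠141.2° V = -187 + j150.4 V.
Step 5 — Current: I = V / Z = -0.0004655 - j0.0005786 A = 0.0007426∠-128.8° A.
Step 6 — Complex power: S = V·I* = 6.176e-05 - j0.1782 VA.
Step 7 — Real power: P = Re(S) = 6.176e-05 W.
Step 8 — Reactive power: Q = Im(S) = -0.1782 VAR.
Step 9 — Apparent power: |S| = 0.1782 VA.
Step 10 — Power factor: PF = P/|S| = 0.0003465 (leading).

(a) P = 6.176e-05 W  (b) Q = -0.1782 VAR  (c) S = 0.1782 VA  (d) PF = 0.0003465 (leading)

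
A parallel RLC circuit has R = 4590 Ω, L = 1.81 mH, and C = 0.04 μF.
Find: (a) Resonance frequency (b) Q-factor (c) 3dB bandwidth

Step 1 — Resonance: ω₀ = 1/√(LC) = 1/√(0.00181·4e-08) = 1.175e+05 rad/s.
Step 2 — f₀ = ω₀/(2π) = 1.87e+04 Hz.
Step 3 — Parallel Q: Q = R/(ω₀L) = 4590/(1.175e+05·0.00181) = 21.58.
Step 4 — Bandwidth: Δω = ω₀/Q = 5447 rad/s; BW = Δω/(2π) = 866.9 Hz.

(a) f₀ = 1.87e+04 Hz  (b) Q = 21.58  (c) BW = 866.9 Hz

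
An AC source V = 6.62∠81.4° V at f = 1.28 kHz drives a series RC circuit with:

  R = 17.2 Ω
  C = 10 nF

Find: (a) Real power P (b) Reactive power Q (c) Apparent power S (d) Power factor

Step 1 — Angular frequency: ω = 2π·f = 2π·1280 = 8042 rad/s.
Step 2 — Component impedances:
  R: Z = R = 17.2 Ω
  C: Z = 1/(jωC) = -j/(ω·C) = 0 - j1.243e+04 Ω
Step 3 — Series combination: Z_total = R + C = 17.2 - j1.243e+04 Ω = 1.243e+04∠-89.9° Ω.
Step 4 — Source phasor: V = 6.62∠81.4° V = 0.9899 + j6.546 V.
Step 5 — Current: I = V / Z = -0.0005263 + j8.034e-05 A = 0.0005324∠171.3° A.
Step 6 — Complex power: S = V·I* = 4.876e-06 - j0.003525 VA.
Step 7 — Real power: P = Re(S) = 4.876e-06 W.
Step 8 — Reactive power: Q = Im(S) = -0.003525 VAR.
Step 9 — Apparent power: |S| = 0.003525 VA.
Step 10 — Power factor: PF = P/|S| = 0.001383 (leading).

(a) P = 4.876e-06 W  (b) Q = -0.003525 VAR  (c) S = 0.003525 VA  (d) PF = 0.001383 (leading)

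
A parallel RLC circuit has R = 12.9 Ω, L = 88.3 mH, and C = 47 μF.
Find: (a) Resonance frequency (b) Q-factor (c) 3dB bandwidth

Step 1 — Resonance: ω₀ = 1/√(LC) = 1/√(0.0883·4.7e-05) = 490.9 rad/s.
Step 2 — f₀ = ω₀/(2π) = 78.13 Hz.
Step 3 — Parallel Q: Q = R/(ω₀L) = 12.9/(490.9·0.0883) = 0.2976.
Step 4 — Bandwidth: Δω = ω₀/Q = 1649 rad/s; BW = Δω/(2π) = 262.5 Hz.

(a) f₀ = 78.13 Hz  (b) Q = 0.2976  (c) BW = 262.5 Hz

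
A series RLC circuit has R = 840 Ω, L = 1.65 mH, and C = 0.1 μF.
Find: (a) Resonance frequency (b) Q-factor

Step 1 — Resonance condition Im(Z)=0 gives ω₀ = 1/√(LC).
Step 2 — ω₀ = 1/√(0.00165·1e-07) = 7.785e+04 rad/s.
Step 3 — f₀ = ω₀/(2π) = 1.239e+04 Hz.
Step 4 — Series Q: Q = ω₀L/R = 7.785e+04·0.00165/840 = 0.1529.

(a) f₀ = 1.239e+04 Hz  (b) Q = 0.1529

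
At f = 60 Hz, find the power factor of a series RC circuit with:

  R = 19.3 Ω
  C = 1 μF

Step 1 — Angular frequency: ω = 2π·f = 2π·60 = 377 rad/s.
Step 2 — Component impedances:
  R: Z = R = 19.3 Ω
  C: Z = 1/(jωC) = -j/(ω·C) = 0 - j2653 Ω
Step 3 — Series combination: Z_total = R + C = 19.3 - j2653 Ω = 2653∠-89.6° Ω.
Step 4 — Power factor: PF = cos(φ) = Re(Z)/|Z| = 19.3/2652.7 = 0.007276.
Step 5 — Type: Im(Z) = -2653 ⇒ leading (phase φ = -89.6°).

PF = 0.007276 (leading, φ = -89.6°)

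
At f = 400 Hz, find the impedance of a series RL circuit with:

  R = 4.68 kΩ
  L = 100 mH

Step 1 — Angular frequency: ω = 2π·f = 2π·400 = 2513 rad/s.
Step 2 — Component impedances:
  R: Z = R = 4680 Ω
  L: Z = jωL = j·2513·0.1 = 0 + j251.3 Ω
Step 3 — Series combination: Z_total = R + L = 4680 + j251.3 Ω = 4687∠3.1° Ω.

Z = 4680 + j251.3 Ω = 4687∠3.1° Ω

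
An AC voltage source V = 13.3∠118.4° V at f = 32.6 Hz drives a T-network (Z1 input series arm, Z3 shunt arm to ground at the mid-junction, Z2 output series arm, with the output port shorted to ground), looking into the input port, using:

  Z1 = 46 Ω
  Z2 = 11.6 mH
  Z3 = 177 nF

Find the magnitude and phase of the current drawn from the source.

Step 1 — Angular frequency: ω = 2π·f = 2π·32.6 = 204.8 rad/s.
Step 2 — Component impedances:
  Z1: Z = R = 46 Ω
  Z2: Z = jωL = j·204.8·0.0116 = 0 + j2.376 Ω
  Z3: Z = 1/(jωC) = -j/(ω·C) = 0 - j2.758e+04 Ω
Step 3 — With the output port shorted to ground, the output series arm Z2 runs from the junction to ground; the shunt arm Z3 also runs from the junction to ground. They appear in parallel: Z3 || Z2 = 0 + j2.376 Ω.
Step 4 — Series with input arm Z1: Z_in = Z1 + (Z3 || Z2) = 46 + j2.376 Ω = 46.06∠3.0° Ω.
Step 5 — Source phasor: V = 13.3∠118.4° V = -6.326 + j11.7 V.
Step 6 — Ohm's law: I = V / Z_total = (-6.326 + j11.7) / (46 + j2.376) = -0.124 + j0.2607 A.
Step 7 — Convert to polar: |I| = 0.2887 A, ∠I = 115.4°.

I = 0.2887∠115.4° A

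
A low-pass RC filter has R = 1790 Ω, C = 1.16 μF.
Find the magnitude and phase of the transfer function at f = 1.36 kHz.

Step 1 — Angular frequency: ω = 2π·1360 = 8545 rad/s.
Step 2 — Transfer function: H(jω) = 1/(1 + jωRC).
Step 3 — Denominator: 1 + jωRC = 1 + j·8545·1790·1.16e-06 = 1 + j17.74.
Step 4 — H = 0.003166 - j0.05618.
Step 5 — Magnitude: |H| = 0.05627 (-25.0 dB); phase: φ = -86.8°.

|H| = 0.05627 (-25.0 dB), φ = -86.8°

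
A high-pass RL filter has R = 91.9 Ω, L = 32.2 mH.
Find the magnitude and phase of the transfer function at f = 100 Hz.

Step 1 — Angular frequency: ω = 2π·100 = 628.3 rad/s.
Step 2 — Transfer function: H(jω) = jωL/(R + jωL).
Step 3 — Numerator jωL = j·20.23; denominator R + jωL = 91.9 + j20.23.
Step 4 — H = 0.04623 + j0.21.
Step 5 — Magnitude: |H| = 0.215 (-13.4 dB); phase: φ = 77.6°.

|H| = 0.215 (-13.4 dB), φ = 77.6°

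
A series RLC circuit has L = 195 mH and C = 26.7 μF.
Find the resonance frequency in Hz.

Step 1 — Resonance condition Im(Z)=0 gives ω₀ = 1/√(LC).
Step 2 — ω₀ = 1/√(0.195·2.67e-05) = 438.3 rad/s.
Step 3 — f₀ = ω₀/(2π) = 69.75 Hz.

f₀ = 69.75 Hz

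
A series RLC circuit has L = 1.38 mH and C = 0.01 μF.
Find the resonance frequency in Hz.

Step 1 — Resonance condition Im(Z)=0 gives ω₀ = 1/√(LC).
Step 2 — ω₀ = 1/√(0.00138·1e-08) = 2.692e+05 rad/s.
Step 3 — f₀ = ω₀/(2π) = 4.284e+04 Hz.

f₀ = 4.284e+04 Hz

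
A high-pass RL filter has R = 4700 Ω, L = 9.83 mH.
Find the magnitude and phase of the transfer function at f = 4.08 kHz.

Step 1 — Angular frequency: ω = 2π·4080 = 2.564e+04 rad/s.
Step 2 — Transfer function: H(jω) = jωL/(R + jωL).
Step 3 — Numerator jωL = j·252; denominator R + jωL = 4700 + j252.
Step 4 — H = 0.002866 + j0.05346.
Step 5 — Magnitude: |H| = 0.05354 (-25.4 dB); phase: φ = 86.9°.

|H| = 0.05354 (-25.4 dB), φ = 86.9°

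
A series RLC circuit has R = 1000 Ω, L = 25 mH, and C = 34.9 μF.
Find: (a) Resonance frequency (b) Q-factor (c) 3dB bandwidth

Step 1 — Resonance condition Im(Z)=0 gives ω₀ = 1/√(LC).
Step 2 — ω₀ = 1/√(0.025·3.49e-05) = 1071 rad/s.
Step 3 — f₀ = ω₀/(2π) = 170.4 Hz.
Step 4 — Series Q: Q = ω₀L/R = 1071·0.025/1000 = 0.02676.
Step 5 — 3dB bandwidth: Δω = ω₀/Q = 4e+04 rad/s; BW = Δω/(2π) = 6366 Hz.

(a) f₀ = 170.4 Hz  (b) Q = 0.02676  (c) BW = 6366 Hz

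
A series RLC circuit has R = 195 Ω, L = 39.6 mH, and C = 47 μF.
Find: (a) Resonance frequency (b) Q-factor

Step 1 — Resonance condition Im(Z)=0 gives ω₀ = 1/√(LC).
Step 2 — ω₀ = 1/√(0.0396·4.7e-05) = 733 rad/s.
Step 3 — f₀ = ω₀/(2π) = 116.7 Hz.
Step 4 — Series Q: Q = ω₀L/R = 733·0.0396/195 = 0.1489.

(a) f₀ = 116.7 Hz  (b) Q = 0.1489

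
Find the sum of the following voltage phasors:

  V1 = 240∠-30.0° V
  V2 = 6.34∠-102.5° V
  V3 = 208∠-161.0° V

Step 1 — Convert each phasor to rectangular form:
  V1 = 240·(cos(-30.0°) + j·sin(-30.0°)) = 207.8 - j120 V
  V2 = 6.34·(cos(-102.5°) + j·sin(-102.5°)) = -1.372 - j6.19 V
  V3 = 208·(cos(-161.0°) + j·sin(-161.0°)) = -196.7 - j67.72 V
Step 2 — Sum components: V_total = 9.806 - j193.9 V.
Step 3 — Convert to polar: |V_total| = 194.2 V, ∠V_total = -87.1°.

V_total = 194.2∠-87.1° V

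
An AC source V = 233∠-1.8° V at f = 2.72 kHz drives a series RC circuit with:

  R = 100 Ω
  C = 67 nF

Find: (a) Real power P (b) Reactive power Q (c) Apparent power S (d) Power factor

Step 1 — Angular frequency: ω = 2π·f = 2π·2720 = 1.709e+04 rad/s.
Step 2 — Component impedances:
  R: Z = R = 100 Ω
  C: Z = 1/(jωC) = -j/(ω·C) = 0 - j873.3 Ω
Step 3 — Series combination: Z_total = R + C = 100 - j873.3 Ω = 879∠-83.5° Ω.
Step 4 — Source phasor: V = 233∠-1.8° V = 232.9 - j7.319 V.
Step 5 — Current: I = V / Z = 0.03841 + j0.2623 A = 0.2651∠81.7° A.
Step 6 — Complex power: S = V·I* = 7.026 - j61.36 VA.
Step 7 — Real power: P = Re(S) = 7.026 W.
Step 8 — Reactive power: Q = Im(S) = -61.36 VAR.
Step 9 — Apparent power: |S| = 61.76 VA.
Step 10 — Power factor: PF = P/|S| = 0.1138 (leading).

(a) P = 7.026 W  (b) Q = -61.36 VAR  (c) S = 61.76 VA  (d) PF = 0.1138 (leading)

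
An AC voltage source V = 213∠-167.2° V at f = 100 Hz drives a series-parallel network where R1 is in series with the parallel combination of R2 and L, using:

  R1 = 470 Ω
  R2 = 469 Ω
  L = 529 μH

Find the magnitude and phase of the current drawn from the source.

Step 1 — Angular frequency: ω = 2π·f = 2π·100 = 628.3 rad/s.
Step 2 — Component impedances:
  R1: Z = R = 470 Ω
  R2: Z = R = 469 Ω
  L: Z = jωL = j·628.3·0.000529 = 0 + j0.3324 Ω
Step 3 — Parallel branch: R2 || L = 1/(1/R2 + 1/L) = 0.0002356 + j0.3324 Ω.
Step 4 — Series with R1: Z_total = R1 + (R2 || L) = 470 + j0.3324 Ω = 470∠0.0° Ω.
Step 5 — Source phasor: V = 213∠-167.2° V = -207.7 - j47.19 V.
Step 6 — Ohm's law: I = V / Z_total = (-207.7 - j47.19) / (470 + j0.3324) = -0.442 - j0.1001 A.
Step 7 — Convert to polar: |I| = 0.4532 A, ∠I = -167.2°.

I = 0.4532∠-167.2° A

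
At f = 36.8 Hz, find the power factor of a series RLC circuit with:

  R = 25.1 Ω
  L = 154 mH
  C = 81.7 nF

Step 1 — Angular frequency: ω = 2π·f = 2π·36.8 = 231.2 rad/s.
Step 2 — Component impedances:
  R: Z = R = 25.1 Ω
  L: Z = jωL = j·231.2·0.154 = 0 + j35.61 Ω
  C: Z = 1/(jωC) = -j/(ω·C) = 0 - j5.294e+04 Ω
Step 3 — Series combination: Z_total = R + L + C = 25.1 - j5.29e+04 Ω = 5.29e+04∠-90.0° Ω.
Step 4 — Power factor: PF = cos(φ) = Re(Z)/|Z| = 25.1/5.29e+04 = 0.0004745.
Step 5 — Type: Im(Z) = -5.29e+04 ⇒ leading (phase φ = -90.0°).

PF = 0.0004745 (leading, φ = -90.0°)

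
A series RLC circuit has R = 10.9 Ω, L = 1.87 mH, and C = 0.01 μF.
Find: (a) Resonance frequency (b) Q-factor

Step 1 — Resonance condition Im(Z)=0 gives ω₀ = 1/√(LC).
Step 2 — ω₀ = 1/√(0.00187·1e-08) = 2.312e+05 rad/s.
Step 3 — f₀ = ω₀/(2π) = 3.68e+04 Hz.
Step 4 — Series Q: Q = ω₀L/R = 2.312e+05·0.00187/10.9 = 39.67.

(a) f₀ = 3.68e+04 Hz  (b) Q = 39.67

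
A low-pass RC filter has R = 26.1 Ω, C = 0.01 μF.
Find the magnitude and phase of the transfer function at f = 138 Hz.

Step 1 — Angular frequency: ω = 2π·138 = 867.1 rad/s.
Step 2 — Transfer function: H(jω) = 1/(1 + jωRC).
Step 3 — Denominator: 1 + jωRC = 1 + j·867.1·26.1·1e-08 = 1 + j0.0002263.
Step 4 — H = 1 - j0.0002263.
Step 5 — Magnitude: |H| = 1 (-0.0 dB); phase: φ = -0.0°.

|H| = 1 (-0.0 dB), φ = -0.0°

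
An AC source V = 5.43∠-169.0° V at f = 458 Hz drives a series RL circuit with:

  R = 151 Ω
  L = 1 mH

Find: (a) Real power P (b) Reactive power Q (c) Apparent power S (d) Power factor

Step 1 — Angular frequency: ω = 2π·f = 2π·458 = 2878 rad/s.
Step 2 — Component impedances:
  R: Z = R = 151 Ω
  L: Z = jωL = j·2878·0.001 = 0 + j2.878 Ω
Step 3 — Series combination: Z_total = R + L = 151 + j2.878 Ω = 151∠1.1° Ω.
Step 4 — Source phasor: V = 5.43∠-169.0° V = -5.33 - j1.036 V.
Step 5 — Current: I = V / Z = -0.03542 - j0.006187 A = 0.03595∠-170.1° A.
Step 6 — Complex power: S = V·I* = 0.1952 + j0.00372 VA.
Step 7 — Real power: P = Re(S) = 0.1952 W.
Step 8 — Reactive power: Q = Im(S) = 0.00372 VAR.
Step 9 — Apparent power: |S| = 0.1952 VA.
Step 10 — Power factor: PF = P/|S| = 0.9998 (lagging).

(a) P = 0.1952 W  (b) Q = 0.00372 VAR  (c) S = 0.1952 VA  (d) PF = 0.9998 (lagging)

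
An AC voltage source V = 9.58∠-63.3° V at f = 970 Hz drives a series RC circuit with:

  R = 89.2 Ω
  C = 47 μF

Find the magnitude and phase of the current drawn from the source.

Step 1 — Angular frequency: ω = 2π·f = 2π·970 = 6095 rad/s.
Step 2 — Component impedances:
  R: Z = R = 89.2 Ω
  C: Z = 1/(jωC) = -j/(ω·C) = 0 - j3.491 Ω
Step 3 — Series combination: Z_total = R + C = 89.2 - j3.491 Ω = 89.27∠-2.2° Ω.
Step 4 — Source phasor: V = 9.58∠-63.3° V = 4.304 - j8.558 V.
Step 5 — Ohm's law: I = V / Z_total = (4.304 - j8.558) / (89.2 - j3.491) = 0.05193 - j0.09391 A.
Step 6 — Convert to polar: |I| = 0.1073 A, ∠I = -61.1°.

I = 0.1073∠-61.1° A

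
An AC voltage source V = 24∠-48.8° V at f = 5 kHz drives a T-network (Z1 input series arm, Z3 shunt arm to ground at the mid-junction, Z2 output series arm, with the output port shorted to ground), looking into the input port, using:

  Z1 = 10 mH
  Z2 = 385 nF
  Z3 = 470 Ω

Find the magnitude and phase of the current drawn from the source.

Step 1 — Angular frequency: ω = 2π·f = 2π·5000 = 3.142e+04 rad/s.
Step 2 — Component impedances:
  Z1: Z = jωL = j·3.142e+04·0.01 = 0 + j314.2 Ω
  Z2: Z = 1/(jωC) = -j/(ω·C) = 0 - j82.68 Ω
  Z3: Z = R = 470 Ω
Step 3 — With the output port shorted to ground, the output series arm Z2 runs from the junction to ground; the shunt arm Z3 also runs from the junction to ground. They appear in parallel: Z3 || Z2 = 14.11 - j80.2 Ω.
Step 4 — Series with input arm Z1: Z_in = Z1 + (Z3 || Z2) = 14.11 + j234 Ω = 234.4∠86.5° Ω.
Step 5 — Source phasor: V = 24∠-48.8° V = 15.81 - j18.06 V.
Step 6 — Ohm's law: I = V / Z_total = (15.81 - j18.06) / (14.11 + j234) = -0.07284 - j0.07196 A.
Step 7 — Convert to polar: |I| = 0.1024 A, ∠I = -135.3°.

I = 0.1024∠-135.3° A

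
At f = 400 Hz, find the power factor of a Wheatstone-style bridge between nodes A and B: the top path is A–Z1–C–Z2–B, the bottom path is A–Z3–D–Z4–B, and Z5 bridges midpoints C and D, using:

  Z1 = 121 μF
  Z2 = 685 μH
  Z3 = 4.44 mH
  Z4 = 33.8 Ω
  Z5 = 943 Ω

Step 1 — Angular frequency: ω = 2π·f = 2π·400 = 2513 rad/s.
Step 2 — Component impedances:
  Z1: Z = 1/(jωC) = -j/(ω·C) = 0 - j3.288 Ω
  Z2: Z = jωL = j·2513·0.000685 = 0 + j1.722 Ω
  Z3: Z = jωL = j·2513·0.00444 = 0 + j11.16 Ω
  Z4: Z = R = 33.8 Ω
  Z5: Z = R = 943 Ω
Step 3 — Bridge requires nodal analysis (the Z5 bridge couples midpoints C and D, so the two paths cannot be reduced to a simple series/parallel combination). Setting node B to ground and injecting 1 A at node A, the 3-node admittance system at A, C, D solves to V_A = Z_AB = 0.07786 - j1.588 Ω = 1.59∠-87.2° Ω.
Step 4 — Power factor: PF = cos(φ) = Re(Z)/|Z| = 0.07786/1.59 = 0.04897.
Step 5 — Type: Im(Z) = -1.588 ⇒ leading (phase φ = -87.2°).

PF = 0.04897 (leading, φ = -87.2°)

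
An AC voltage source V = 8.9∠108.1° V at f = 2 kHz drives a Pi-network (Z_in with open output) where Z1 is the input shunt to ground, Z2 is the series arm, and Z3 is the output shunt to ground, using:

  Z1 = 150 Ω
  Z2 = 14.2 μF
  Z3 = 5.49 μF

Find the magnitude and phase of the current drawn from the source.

Step 1 — Angular frequency: ω = 2π·f = 2π·2000 = 1.257e+04 rad/s.
Step 2 — Component impedances:
  Z1: Z = R = 150 Ω
  Z2: Z = 1/(jωC) = -j/(ω·C) = 0 - j5.604 Ω
  Z3: Z = 1/(jωC) = -j/(ω·C) = 0 - j14.49 Ω
Step 3 — With open output, the series arm Z2 and the output shunt Z3 appear in series to ground: Z2 + Z3 = 0 - j20.1 Ω.
Step 4 — Parallel with input shunt Z1: Z_in = Z1 || (Z2 + Z3) = 2.646 - j19.74 Ω = 19.92∠-82.4° Ω.
Step 5 — Source phasor: V = 8.9∠108.1° V = -2.765 + j8.46 V.
Step 6 — Ohm's law: I = V / Z_total = (-2.765 + j8.46) / (2.646 - j19.74) = -0.4393 - j0.08117 A.
Step 7 — Convert to polar: |I| = 0.4468 A, ∠I = -169.5°.

I = 0.4468∠-169.5° A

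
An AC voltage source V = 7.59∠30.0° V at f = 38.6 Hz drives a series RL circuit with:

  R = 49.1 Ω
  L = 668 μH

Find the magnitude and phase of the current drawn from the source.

Step 1 — Angular frequency: ω = 2π·f = 2π·38.6 = 242.5 rad/s.
Step 2 — Component impedances:
  R: Z = R = 49.1 Ω
  L: Z = jωL = j·242.5·0.000668 = 0 + j0.162 Ω
Step 3 — Series combination: Z_total = R + L = 49.1 + j0.162 Ω = 49.1∠0.2° Ω.
Step 4 — Source phasor: V = 7.59∠30.0° V = 6.573 + j3.795 V.
Step 5 — Ohm's law: I = V / Z_total = (6.573 + j3.795) / (49.1 + j0.162) = 0.1341 + j0.07685 A.
Step 6 — Convert to polar: |I| = 0.1546 A, ∠I = 29.8°.

I = 0.1546∠29.8° A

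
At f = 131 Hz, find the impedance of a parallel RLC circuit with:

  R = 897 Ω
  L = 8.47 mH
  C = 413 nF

Step 1 — Angular frequency: ω = 2π·f = 2π·131 = 823.1 rad/s.
Step 2 — Component impedances:
  R: Z = R = 897 Ω
  L: Z = jωL = j·823.1·0.00847 = 0 + j6.972 Ω
  C: Z = 1/(jωC) = -j/(ω·C) = 0 - j2942 Ω
Step 3 — Parallel combination: 1/Z_total = 1/R + 1/L + 1/C; Z_total = 0.05444 + j6.988 Ω = 6.988∠89.6° Ω.

Z = 0.05444 + j6.988 Ω = 6.988∠89.6° Ω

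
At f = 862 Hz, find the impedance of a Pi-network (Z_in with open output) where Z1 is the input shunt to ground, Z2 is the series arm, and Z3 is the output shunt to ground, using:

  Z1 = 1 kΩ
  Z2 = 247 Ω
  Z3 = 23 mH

Step 1 — Angular frequency: ω = 2π·f = 2π·862 = 5416 rad/s.
Step 2 — Component impedances:
  Z1: Z = R = 1000 Ω
  Z2: Z = R = 247 Ω
  Z3: Z = jωL = j·5416·0.023 = 0 + j124.6 Ω
Step 3 — With open output, the series arm Z2 and the output shunt Z3 appear in series to ground: Z2 + Z3 = 247 + j124.6 Ω.
Step 4 — Parallel with input shunt Z1: Z_in = Z1 || (Z2 + Z3) = 206 + j79.32 Ω = 220.7∠21.1° Ω.

Z = 206 + j79.32 Ω = 220.7∠21.1° Ω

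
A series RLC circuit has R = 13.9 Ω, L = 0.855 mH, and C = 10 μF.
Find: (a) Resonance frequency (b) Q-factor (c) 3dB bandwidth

Step 1 — Resonance: ω₀ = 1/√(LC) = 1/√(0.000855·1e-05) = 1.081e+04 rad/s.
Step 2 — f₀ = ω₀/(2π) = 1721 Hz.
Step 3 — Series Q: Q = ω₀L/R = 1.081e+04·0.000855/13.9 = 0.6652.
Step 4 — Bandwidth: Δω = ω₀/Q = 1.626e+04 rad/s; BW = Δω/(2π) = 2587 Hz.

(a) f₀ = 1721 Hz  (b) Q = 0.6652  (c) BW = 2587 Hz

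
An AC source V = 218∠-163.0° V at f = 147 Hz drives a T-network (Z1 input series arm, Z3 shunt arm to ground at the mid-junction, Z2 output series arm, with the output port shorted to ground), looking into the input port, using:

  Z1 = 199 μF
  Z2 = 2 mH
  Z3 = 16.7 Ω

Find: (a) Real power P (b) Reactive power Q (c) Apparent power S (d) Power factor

Step 1 — Angular frequency: ω = 2π·f = 2π·147 = 923.6 rad/s.
Step 2 — Component impedances:
  Z1: Z = 1/(jωC) = -j/(ω·C) = 0 - j5.441 Ω
  Z2: Z = jωL = j·923.6·0.002 = 0 + j1.847 Ω
  Z3: Z = R = 16.7 Ω
Step 3 — With the output port shorted to ground, the output series arm Z2 runs from the junction to ground; the shunt arm Z3 also runs from the junction to ground. They appear in parallel: Z3 || Z2 = 0.2019 + j1.825 Ω.
Step 4 — Series with input arm Z1: Z_in = Z1 + (Z3 || Z2) = 0.2019 - j3.616 Ω = 3.621∠-86.8° Ω.
Step 5 — Source phasor: V = 218∠-163.0° V = -208.5 - j63.74 V.
Step 6 — Current: I = V / Z = 14.36 - j58.46 A = 60.2∠-76.2° A.
Step 7 — Complex power: S = V·I* = 731.5 - j1.31e+04 VA.
Step 8 — Real power: P = Re(S) = 731.5 W.
Step 9 — Reactive power: Q = Im(S) = -1.31e+04 VAR.
Step 10 — Apparent power: |S| = 1.312e+04 VA.
Step 11 — Power factor: PF = P/|S| = 0.05574 (leading).

(a) P = 731.5 W  (b) Q = -1.31e+04 VAR  (c) S = 1.312e+04 VA  (d) PF = 0.05574 (leading)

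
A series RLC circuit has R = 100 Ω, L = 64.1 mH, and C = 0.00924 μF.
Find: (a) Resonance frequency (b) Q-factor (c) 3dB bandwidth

Step 1 — Resonance condition Im(Z)=0 gives ω₀ = 1/√(LC).
Step 2 — ω₀ = 1/√(0.0641·9.24e-09) = 4.109e+04 rad/s.
Step 3 — f₀ = ω₀/(2π) = 6540 Hz.
Step 4 — Series Q: Q = ω₀L/R = 4.109e+04·0.0641/100 = 26.34.
Step 5 — 3dB bandwidth: Δω = ω₀/Q = 1560 rad/s; BW = Δω/(2π) = 248.3 Hz.

(a) f₀ = 6540 Hz  (b) Q = 26.34  (c) BW = 248.3 Hz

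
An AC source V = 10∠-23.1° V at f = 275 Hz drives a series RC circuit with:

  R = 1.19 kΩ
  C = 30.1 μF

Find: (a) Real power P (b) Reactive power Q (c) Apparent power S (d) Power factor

Step 1 — Angular frequency: ω = 2π·f = 2π·275 = 1728 rad/s.
Step 2 — Component impedances:
  R: Z = R = 1190 Ω
  C: Z = 1/(jωC) = -j/(ω·C) = 0 - j19.23 Ω
Step 3 — Series combination: Z_total = R + C = 1190 - j19.23 Ω = 1190∠-0.9° Ω.
Step 4 — Source phasor: V = 10∠-23.1° V = 9.198 - j3.923 V.
Step 5 — Current: I = V / Z = 0.007781 - j0.003171 A = 0.008402∠-22.2° A.
Step 6 — Complex power: S = V·I* = 0.08401 - j0.001357 VA.
Step 7 — Real power: P = Re(S) = 0.08401 W.
Step 8 — Reactive power: Q = Im(S) = -0.001357 VAR.
Step 9 — Apparent power: |S| = 0.08402 VA.
Step 10 — Power factor: PF = P/|S| = 0.9999 (leading).

(a) P = 0.08401 W  (b) Q = -0.001357 VAR  (c) S = 0.08402 VA  (d) PF = 0.9999 (leading)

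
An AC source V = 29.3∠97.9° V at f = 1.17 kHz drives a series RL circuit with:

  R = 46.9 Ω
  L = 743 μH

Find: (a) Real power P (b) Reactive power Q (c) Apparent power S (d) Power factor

Step 1 — Angular frequency: ω = 2π·f = 2π·1170 = 7351 rad/s.
Step 2 — Component impedances:
  R: Z = R = 46.9 Ω
  L: Z = jωL = j·7351·0.000743 = 0 + j5.462 Ω
Step 3 — Series combination: Z_total = R + L = 46.9 + j5.462 Ω = 47.22∠6.6° Ω.
Step 4 — Source phasor: V = 29.3∠97.9° V = -4.027 + j29.02 V.
Step 5 — Current: I = V / Z = -0.01361 + j0.6204 A = 0.6205∠91.3° A.
Step 6 — Complex power: S = V·I* = 18.06 + j2.103 VA.
Step 7 — Real power: P = Re(S) = 18.06 W.
Step 8 — Reactive power: Q = Im(S) = 2.103 VAR.
Step 9 — Apparent power: |S| = 18.18 VA.
Step 10 — Power factor: PF = P/|S| = 0.9933 (lagging).

(a) P = 18.06 W  (b) Q = 2.103 VAR  (c) S = 18.18 VA  (d) PF = 0.9933 (lagging)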